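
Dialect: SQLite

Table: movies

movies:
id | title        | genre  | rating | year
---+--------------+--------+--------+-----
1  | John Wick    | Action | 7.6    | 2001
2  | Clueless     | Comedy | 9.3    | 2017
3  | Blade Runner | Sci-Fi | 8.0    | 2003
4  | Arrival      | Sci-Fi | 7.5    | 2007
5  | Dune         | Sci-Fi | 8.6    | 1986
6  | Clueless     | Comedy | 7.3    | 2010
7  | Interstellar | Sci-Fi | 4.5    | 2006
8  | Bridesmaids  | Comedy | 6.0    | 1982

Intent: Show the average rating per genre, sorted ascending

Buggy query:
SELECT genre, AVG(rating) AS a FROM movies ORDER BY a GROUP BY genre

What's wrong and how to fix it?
Bug: GROUP BY must precede ORDER BY

Fix: Reorder: SELECT … FROM … GROUP BY … ORDER BY …

Corrected query:
SELECT genre, AVG(rating) AS a FROM movies GROUP BY genre ORDER BY a

Result:
genre  | a       
-------+---------
Sci-Fi | 7.15    
Comedy | 7.533333
Action | 7.6     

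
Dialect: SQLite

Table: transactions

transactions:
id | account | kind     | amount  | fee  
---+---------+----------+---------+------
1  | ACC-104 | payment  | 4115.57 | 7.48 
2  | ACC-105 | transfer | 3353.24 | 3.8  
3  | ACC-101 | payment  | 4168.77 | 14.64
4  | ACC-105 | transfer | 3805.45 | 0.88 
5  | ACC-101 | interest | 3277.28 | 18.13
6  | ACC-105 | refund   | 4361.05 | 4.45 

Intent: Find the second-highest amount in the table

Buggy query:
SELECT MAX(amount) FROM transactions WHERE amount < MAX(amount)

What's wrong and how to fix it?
Bug: The inner MAX is an aggregate inside WHERE, which is not allowed

Fix: Put the inner MAX in a scalar subquery

Corrected query:
SELECT MAX(amount) FROM transactions WHERE amount < (SELECT MAX(amount) FROM transactions)

Result:
MAX(amount)
-----------
4168.77    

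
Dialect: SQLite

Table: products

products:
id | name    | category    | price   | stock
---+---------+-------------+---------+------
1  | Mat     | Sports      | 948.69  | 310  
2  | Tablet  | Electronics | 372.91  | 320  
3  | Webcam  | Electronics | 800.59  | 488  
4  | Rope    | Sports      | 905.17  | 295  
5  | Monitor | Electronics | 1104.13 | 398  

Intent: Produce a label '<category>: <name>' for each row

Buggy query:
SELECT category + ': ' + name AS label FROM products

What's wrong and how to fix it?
Bug: '+' is numeric addition; on text columns SQLite converts them to 0 instead of concatenating

Fix: Use the || operator for string concatenation

Corrected query:
SELECT category || ': ' || name AS label FROM products

Result:
label               
--------------------
Sports: Mat         
Electronics: Tablet 
Electronics: Webcam 
Sports: Rope        
Electronics: Monitor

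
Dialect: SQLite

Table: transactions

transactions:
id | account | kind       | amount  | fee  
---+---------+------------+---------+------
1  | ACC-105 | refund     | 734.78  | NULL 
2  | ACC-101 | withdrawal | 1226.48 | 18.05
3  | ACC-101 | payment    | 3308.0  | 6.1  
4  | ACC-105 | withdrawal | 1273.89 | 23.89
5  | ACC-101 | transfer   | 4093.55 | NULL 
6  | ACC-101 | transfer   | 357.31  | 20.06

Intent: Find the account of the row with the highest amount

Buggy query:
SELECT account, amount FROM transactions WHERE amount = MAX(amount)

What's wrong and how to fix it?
Bug: WHERE is evaluated per row; an aggregate over the whole table isn't defined there

Fix: Use a subquery: WHERE amount = (SELECT MAX(amount) FROM transactions)

Corrected query:
SELECT account, amount FROM transactions WHERE amount = (SELECT MAX(amount) FROM transactions)

Result:
account | amount 
--------+--------
ACC-101 | 4093.55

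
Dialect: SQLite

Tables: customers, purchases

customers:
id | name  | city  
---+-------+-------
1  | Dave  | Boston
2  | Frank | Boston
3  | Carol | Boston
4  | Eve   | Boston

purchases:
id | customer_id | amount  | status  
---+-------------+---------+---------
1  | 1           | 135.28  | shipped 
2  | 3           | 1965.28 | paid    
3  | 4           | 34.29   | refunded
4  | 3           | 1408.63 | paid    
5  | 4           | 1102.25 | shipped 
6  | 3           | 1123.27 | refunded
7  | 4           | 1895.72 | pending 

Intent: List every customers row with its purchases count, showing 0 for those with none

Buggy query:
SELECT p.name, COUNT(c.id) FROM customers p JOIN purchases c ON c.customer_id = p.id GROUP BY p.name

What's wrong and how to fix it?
Bug: An inner join excludes parents with zero children

Fix: Switch to LEFT JOIN to retain unmatched parent rows

Corrected query:
SELECT p.name, COUNT(c.id) FROM customers p LEFT JOIN purchases c ON c.customer_id = p.id GROUP BY p.name

Result:
name  | COUNT(c.id)
------+------------
Carol | 3          
Dave  | 1          
Eve   | 3          
Frank | 0          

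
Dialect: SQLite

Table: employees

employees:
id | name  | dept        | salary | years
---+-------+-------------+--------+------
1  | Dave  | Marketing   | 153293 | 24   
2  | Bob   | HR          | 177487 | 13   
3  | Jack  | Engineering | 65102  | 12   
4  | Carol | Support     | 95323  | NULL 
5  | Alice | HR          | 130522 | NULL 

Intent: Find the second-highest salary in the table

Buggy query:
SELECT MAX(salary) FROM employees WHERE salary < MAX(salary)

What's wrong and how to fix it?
Bug: MAX(salary) on the right of the comparison is an aggregate-in-WHERE error

Fix: Compute the overall MAX in a subquery, then take MAX of rows below it

Corrected query:
SELECT MAX(salary) FROM employees WHERE salary < (SELECT MAX(salary) FROM employees)

Result:
MAX(salary)
-----------
153293     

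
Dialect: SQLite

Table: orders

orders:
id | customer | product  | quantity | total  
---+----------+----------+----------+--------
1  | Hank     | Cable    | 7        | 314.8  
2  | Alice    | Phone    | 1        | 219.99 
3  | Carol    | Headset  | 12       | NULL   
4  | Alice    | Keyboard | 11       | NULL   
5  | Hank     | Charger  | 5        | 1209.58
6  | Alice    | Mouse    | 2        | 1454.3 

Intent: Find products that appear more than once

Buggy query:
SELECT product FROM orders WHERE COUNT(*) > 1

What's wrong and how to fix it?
Bug: COUNT(*) is an aggregate and cannot be used in WHERE

Fix: Group first, then use HAVING for the count condition

Corrected query:
SELECT product FROM orders GROUP BY product HAVING COUNT(*) > 1

Result:
(no rows)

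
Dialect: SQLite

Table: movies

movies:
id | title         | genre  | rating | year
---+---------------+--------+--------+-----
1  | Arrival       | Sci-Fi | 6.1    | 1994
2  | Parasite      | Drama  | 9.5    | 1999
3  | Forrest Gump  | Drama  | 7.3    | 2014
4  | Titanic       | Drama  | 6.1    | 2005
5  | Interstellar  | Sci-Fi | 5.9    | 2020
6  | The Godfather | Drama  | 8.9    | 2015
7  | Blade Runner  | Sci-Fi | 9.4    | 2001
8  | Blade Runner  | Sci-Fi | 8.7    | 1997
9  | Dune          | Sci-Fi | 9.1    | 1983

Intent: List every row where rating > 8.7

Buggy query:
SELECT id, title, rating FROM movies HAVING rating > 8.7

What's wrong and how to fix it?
Bug: This is a non-aggregate query (no GROUP BY, no aggregates), so in SQLite the HAVING clause is invalid here; a row-level condition belongs in WHERE

Fix: Replace HAVING with WHERE since the condition applies to individual rows

Corrected query:
SELECT id, title, rating FROM movies WHERE rating > 8.7

Result:
id | title         | rating
---+---------------+-------
2  | Parasite      | 9.5   
6  | The Godfather | 8.9   
7  | Blade Runner  | 9.4   
9  | Dune          | 9.1   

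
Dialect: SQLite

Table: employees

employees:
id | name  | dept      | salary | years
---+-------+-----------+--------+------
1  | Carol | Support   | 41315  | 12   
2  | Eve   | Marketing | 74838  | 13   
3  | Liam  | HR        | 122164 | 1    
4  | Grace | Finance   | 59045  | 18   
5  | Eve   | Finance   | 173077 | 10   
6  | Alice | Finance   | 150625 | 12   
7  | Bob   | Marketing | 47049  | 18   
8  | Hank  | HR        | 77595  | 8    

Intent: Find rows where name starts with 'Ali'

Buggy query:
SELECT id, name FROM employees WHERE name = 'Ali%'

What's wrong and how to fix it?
Bug: '=' compares the literal string including the % character; pattern matching needs LIKE

Fix: Use LIKE for wildcard pattern matching

Corrected query:
SELECT id, name FROM employees WHERE name LIKE 'Ali%'

Result:
id | name 
---+------
6  | Alice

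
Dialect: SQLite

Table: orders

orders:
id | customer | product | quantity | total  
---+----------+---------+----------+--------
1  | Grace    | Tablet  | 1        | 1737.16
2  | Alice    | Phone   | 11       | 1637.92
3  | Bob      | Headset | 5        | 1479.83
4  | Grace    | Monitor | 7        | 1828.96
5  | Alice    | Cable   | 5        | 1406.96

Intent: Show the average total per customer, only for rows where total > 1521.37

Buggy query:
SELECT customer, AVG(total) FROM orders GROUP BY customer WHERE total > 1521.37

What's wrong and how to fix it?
Bug: WHERE cannot follow GROUP BY

Fix: Place WHERE between FROM and GROUP BY

Corrected query:
SELECT customer, AVG(total) FROM orders WHERE total > 1521.37 GROUP BY customer

Result:
customer | AVG(total)
---------+-----------
Alice    | 1637.92   
Grace    | 1783.06   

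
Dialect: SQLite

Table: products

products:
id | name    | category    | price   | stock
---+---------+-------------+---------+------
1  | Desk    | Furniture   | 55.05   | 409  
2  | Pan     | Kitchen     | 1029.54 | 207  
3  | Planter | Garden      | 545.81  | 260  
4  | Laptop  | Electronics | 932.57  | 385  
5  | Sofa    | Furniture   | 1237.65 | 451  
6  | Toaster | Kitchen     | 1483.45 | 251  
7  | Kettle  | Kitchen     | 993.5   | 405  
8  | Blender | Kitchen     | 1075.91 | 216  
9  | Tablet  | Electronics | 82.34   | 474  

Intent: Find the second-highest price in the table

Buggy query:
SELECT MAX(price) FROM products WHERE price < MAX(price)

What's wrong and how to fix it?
Bug: The inner MAX is an aggregate inside WHERE, which is not allowed

Fix: Compute the overall MAX in a subquery, then take MAX of rows below it

Corrected query:
SELECT MAX(price) FROM products WHERE price < (SELECT MAX(price) FROM products)

Result:
MAX(price)
----------
1237.65   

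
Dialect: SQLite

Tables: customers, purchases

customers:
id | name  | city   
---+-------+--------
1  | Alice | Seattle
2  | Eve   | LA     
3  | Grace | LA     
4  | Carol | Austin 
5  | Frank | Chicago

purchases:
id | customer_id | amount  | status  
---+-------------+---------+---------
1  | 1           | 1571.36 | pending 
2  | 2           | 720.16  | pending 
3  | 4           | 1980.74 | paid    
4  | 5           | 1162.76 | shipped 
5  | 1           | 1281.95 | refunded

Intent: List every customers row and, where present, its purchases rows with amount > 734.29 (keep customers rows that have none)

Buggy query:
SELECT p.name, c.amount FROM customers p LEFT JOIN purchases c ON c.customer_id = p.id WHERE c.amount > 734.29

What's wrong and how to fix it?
Bug: Filtering c.amount in WHERE discards the NULL rows produced by LEFT JOIN, turning it into an inner join

Fix: Move the right-table condition into the ON clause so unmatched parents are kept

Corrected query:
SELECT p.name, c.amount FROM customers p LEFT JOIN purchases c ON c.customer_id = p.id AND c.amount > 734.29

Result:
name  | amount 
------+--------
Alice | 1281.95
Alice | 1571.36
Eve   | NULL   
Grace | NULL   
Carol | 1980.74
Frank | 1162.76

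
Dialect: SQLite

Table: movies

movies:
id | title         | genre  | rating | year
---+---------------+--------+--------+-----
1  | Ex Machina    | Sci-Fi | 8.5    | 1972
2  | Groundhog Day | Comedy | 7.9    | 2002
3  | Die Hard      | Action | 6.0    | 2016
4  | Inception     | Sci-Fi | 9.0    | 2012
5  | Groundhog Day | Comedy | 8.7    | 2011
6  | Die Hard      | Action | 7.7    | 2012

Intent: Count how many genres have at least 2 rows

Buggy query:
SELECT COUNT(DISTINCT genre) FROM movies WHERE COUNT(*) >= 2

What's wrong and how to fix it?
Bug: COUNT(*) cannot appear in WHERE; the per-group count doesn't exist yet

Fix: Group first with HAVING COUNT(*) >= 2, then COUNT the resulting groups

Corrected query:
SELECT COUNT(*) FROM (SELECT genre FROM movies GROUP BY genre HAVING COUNT(*) >= 2)

Result:
COUNT(*)
--------
3       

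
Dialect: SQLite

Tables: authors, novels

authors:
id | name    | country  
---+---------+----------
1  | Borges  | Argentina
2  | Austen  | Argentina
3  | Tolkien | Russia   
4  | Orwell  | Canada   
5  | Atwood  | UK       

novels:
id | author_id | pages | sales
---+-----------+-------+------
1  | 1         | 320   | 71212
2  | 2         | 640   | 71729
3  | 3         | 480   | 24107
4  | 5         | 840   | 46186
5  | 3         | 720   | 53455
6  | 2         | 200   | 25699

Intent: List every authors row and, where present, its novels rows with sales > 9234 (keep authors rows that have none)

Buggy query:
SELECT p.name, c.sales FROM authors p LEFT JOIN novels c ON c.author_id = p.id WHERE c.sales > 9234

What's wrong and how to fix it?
Bug: Filtering c.sales in WHERE discards the NULL rows produced by LEFT JOIN, turning it into an inner join

Fix: Move the right-table condition into the ON clause so unmatched parents are kept

Corrected query:
SELECT p.name, c.sales FROM authors p LEFT JOIN novels c ON c.author_id = p.id AND c.sales > 9234

Result:
name    | sales
--------+------
Borges  | 71212
Austen  | 25699
Austen  | 71729
Tolkien | 24107
Tolkien | 53455
Orwell  | NULL 
Atwood  | 46186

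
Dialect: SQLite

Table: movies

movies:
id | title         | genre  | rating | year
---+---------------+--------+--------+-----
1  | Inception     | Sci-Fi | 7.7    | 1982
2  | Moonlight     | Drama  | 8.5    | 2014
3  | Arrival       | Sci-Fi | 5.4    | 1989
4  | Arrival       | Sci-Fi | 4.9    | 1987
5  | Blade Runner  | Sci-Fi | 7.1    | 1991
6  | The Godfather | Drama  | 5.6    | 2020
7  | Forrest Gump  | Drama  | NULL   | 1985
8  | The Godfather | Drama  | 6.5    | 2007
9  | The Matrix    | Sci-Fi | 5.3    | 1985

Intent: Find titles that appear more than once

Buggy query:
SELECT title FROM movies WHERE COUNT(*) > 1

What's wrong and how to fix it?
Bug: COUNT(*) is an aggregate and cannot be used in WHERE

Fix: Group first, then use HAVING for the count condition

Corrected query:
SELECT title FROM movies GROUP BY title HAVING COUNT(*) > 1

Result:
title        
-------------
Arrival      
The Godfather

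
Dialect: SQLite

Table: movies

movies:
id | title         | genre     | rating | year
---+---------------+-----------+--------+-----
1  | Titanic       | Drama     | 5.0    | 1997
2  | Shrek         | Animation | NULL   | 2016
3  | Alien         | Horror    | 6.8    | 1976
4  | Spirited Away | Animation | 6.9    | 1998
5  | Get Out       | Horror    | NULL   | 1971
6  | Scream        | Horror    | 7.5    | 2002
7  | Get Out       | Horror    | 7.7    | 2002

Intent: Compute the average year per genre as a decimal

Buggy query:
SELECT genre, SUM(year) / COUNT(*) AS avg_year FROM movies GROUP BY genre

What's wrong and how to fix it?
Bug: Both operands are integers, so '/' performs integer division and truncates

Fix: Multiply by 1.0 (or CAST to REAL) to force floating-point division

Corrected query:
SELECT genre, SUM(year) * 1.0 / COUNT(*) AS avg_year FROM movies GROUP BY genre

Result:
genre     | avg_year
----------+---------
Animation | 2007    
Drama     | 1997    
Horror    | 1987.75 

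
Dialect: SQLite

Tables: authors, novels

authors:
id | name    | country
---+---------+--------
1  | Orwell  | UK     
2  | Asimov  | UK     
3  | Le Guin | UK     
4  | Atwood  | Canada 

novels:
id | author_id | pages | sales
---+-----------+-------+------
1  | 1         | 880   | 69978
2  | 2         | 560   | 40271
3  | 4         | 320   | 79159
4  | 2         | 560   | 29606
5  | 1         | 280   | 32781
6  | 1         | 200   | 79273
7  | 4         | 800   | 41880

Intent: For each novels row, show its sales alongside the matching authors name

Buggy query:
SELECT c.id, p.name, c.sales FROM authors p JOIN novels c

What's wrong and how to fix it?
Bug: Missing join condition: each novels row is matched to all authors rows instead of just its own

Fix: Add ON c.author_id = p.id to the JOIN

Corrected query:
SELECT c.id, p.name, c.sales FROM authors p JOIN novels c ON c.author_id = p.id

Result:
id | name   | sales
---+--------+------
1  | Orwell | 69978
2  | Asimov | 40271
3  | Atwood | 79159
4  | Asimov | 29606
5  | Orwell | 32781
6  | Orwell | 79273
7  | Atwood | 41880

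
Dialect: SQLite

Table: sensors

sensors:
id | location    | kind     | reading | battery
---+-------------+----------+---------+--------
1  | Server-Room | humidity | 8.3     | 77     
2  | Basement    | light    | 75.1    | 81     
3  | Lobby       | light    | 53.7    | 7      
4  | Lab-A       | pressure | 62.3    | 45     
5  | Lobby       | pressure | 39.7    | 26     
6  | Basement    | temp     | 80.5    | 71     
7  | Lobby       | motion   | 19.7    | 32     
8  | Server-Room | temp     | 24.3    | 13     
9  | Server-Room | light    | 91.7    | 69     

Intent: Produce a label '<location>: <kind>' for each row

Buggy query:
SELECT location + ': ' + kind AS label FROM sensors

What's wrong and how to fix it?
Bug: '+' is numeric addition; on text columns SQLite converts them to 0 instead of concatenating

Fix: Use the || operator for string concatenation

Corrected query:
SELECT location || ': ' || kind AS label FROM sensors

Result:
label                
---------------------
Server-Room: humidity
Basement: light      
Lobby: light         
Lab-A: pressure      
Lobby: pressure      
Basement: temp       
Lobby: motion        
Server-Room: temp    
Server-Room: light   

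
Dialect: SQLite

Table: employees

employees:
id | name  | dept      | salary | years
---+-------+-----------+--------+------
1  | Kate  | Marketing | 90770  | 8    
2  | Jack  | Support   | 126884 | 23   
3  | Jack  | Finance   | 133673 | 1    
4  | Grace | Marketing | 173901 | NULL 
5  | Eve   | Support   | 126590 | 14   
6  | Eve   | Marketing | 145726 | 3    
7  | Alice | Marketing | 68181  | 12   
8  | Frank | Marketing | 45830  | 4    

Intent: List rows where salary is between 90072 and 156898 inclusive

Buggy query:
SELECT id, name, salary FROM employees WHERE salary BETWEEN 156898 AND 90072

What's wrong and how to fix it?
Bug: The bounds are reversed; BETWEEN a AND b requires a <= b to match anything

Fix: Write BETWEEN 90072 AND 156898

Corrected query:
SELECT id, name, salary FROM employees WHERE salary BETWEEN 90072 AND 156898

Result:
id | name | salary
---+------+-------
1  | Kate | 90770 
2  | Jack | 126884
3  | Jack | 133673
5  | Eve  | 126590
6  | Eve  | 145726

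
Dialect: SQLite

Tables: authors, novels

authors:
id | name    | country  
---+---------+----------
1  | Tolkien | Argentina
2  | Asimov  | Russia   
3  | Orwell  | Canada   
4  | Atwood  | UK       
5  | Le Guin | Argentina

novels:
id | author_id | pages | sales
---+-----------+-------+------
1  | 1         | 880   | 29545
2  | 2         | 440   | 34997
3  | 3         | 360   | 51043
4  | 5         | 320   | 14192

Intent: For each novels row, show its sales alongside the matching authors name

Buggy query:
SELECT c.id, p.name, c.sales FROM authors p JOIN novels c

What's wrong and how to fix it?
Bug: Missing join condition: each novels row is matched to all authors rows instead of just its own

Fix: Specify the join condition linking the foreign key to the parent id

Corrected query:
SELECT c.id, p.name, c.sales FROM authors p JOIN novels c ON c.author_id = p.id

Result:
id | name    | sales
---+---------+------
1  | Tolkien | 29545
2  | Asimov  | 34997
3  | Orwell  | 51043
4  | Le Guin | 14192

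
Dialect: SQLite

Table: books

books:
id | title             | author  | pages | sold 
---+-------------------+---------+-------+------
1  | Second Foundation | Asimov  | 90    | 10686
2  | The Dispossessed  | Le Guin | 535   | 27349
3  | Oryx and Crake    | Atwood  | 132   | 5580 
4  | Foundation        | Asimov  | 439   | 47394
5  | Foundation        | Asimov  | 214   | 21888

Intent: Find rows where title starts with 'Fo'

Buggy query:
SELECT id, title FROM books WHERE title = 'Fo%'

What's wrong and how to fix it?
Bug: Wildcards only work with LIKE; '=' treats '%' as a literal character

Fix: Replace '=' with LIKE so 'Fo%' is treated as a pattern

Corrected query:
SELECT id, title FROM books WHERE title LIKE 'Fo%'

Result:
id | title     
---+-----------
4  | Foundation
5  | Foundation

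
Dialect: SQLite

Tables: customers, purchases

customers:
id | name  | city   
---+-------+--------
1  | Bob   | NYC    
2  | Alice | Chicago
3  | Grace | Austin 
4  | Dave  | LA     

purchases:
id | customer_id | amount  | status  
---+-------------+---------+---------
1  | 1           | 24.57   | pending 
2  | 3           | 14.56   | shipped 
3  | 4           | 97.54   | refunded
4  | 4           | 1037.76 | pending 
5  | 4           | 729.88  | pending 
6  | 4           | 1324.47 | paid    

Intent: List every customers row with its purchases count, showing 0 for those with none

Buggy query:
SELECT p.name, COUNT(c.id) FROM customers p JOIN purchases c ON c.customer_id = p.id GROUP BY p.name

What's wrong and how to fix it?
Bug: An inner join excludes parents with zero children

Fix: Switch to LEFT JOIN to retain unmatched parent rows

Corrected query:
SELECT p.name, COUNT(c.id) FROM customers p LEFT JOIN purchases c ON c.customer_id = p.id GROUP BY p.name

Result:
name  | COUNT(c.id)
------+------------
Alice | 0          
Bob   | 1          
Dave  | 4          
Grace | 1          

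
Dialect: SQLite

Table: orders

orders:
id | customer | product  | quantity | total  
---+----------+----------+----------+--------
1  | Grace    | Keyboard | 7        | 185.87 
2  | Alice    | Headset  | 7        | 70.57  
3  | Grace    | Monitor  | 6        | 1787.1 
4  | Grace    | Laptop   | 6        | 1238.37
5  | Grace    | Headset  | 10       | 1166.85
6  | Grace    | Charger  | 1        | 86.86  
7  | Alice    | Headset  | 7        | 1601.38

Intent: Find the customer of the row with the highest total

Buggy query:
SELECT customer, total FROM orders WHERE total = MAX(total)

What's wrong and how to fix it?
Bug: MAX(total) is an aggregate and cannot be used directly in WHERE

Fix: Use a subquery: WHERE total = (SELECT MAX(total) FROM orders)

Corrected query:
SELECT customer, total FROM orders WHERE total = (SELECT MAX(total) FROM orders)

Result:
customer | total 
---------+-------
Grace    | 1787.1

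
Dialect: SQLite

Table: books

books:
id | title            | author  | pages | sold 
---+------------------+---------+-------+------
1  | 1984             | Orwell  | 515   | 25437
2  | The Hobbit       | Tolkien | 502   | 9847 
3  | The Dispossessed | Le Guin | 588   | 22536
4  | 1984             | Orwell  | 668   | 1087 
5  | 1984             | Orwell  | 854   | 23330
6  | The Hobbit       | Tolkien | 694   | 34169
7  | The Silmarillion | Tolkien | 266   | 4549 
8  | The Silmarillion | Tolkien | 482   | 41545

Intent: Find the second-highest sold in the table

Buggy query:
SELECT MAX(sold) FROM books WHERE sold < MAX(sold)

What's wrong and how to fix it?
Bug: The inner MAX is an aggregate inside WHERE, which is not allowed

Fix: Compute the overall MAX in a subquery, then take MAX of rows below it

Corrected query:
SELECT MAX(sold) FROM books WHERE sold < (SELECT MAX(sold) FROM books)

Result:
MAX(sold)
---------
34169    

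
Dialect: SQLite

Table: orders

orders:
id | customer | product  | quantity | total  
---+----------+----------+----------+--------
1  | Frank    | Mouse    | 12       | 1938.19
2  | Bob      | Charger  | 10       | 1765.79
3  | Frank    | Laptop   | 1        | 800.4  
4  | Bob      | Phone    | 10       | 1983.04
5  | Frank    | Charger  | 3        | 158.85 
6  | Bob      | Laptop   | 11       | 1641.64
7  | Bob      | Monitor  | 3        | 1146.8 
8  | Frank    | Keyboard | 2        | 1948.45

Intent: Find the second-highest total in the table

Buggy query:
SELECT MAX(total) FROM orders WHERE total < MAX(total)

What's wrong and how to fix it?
Bug: MAX(total) on the right of the comparison is an aggregate-in-WHERE error

Fix: Compute the overall MAX in a subquery, then take MAX of rows below it

Corrected query:
SELECT MAX(total) FROM orders WHERE total < (SELECT MAX(total) FROM orders)

Result:
MAX(total)
----------
1948.45   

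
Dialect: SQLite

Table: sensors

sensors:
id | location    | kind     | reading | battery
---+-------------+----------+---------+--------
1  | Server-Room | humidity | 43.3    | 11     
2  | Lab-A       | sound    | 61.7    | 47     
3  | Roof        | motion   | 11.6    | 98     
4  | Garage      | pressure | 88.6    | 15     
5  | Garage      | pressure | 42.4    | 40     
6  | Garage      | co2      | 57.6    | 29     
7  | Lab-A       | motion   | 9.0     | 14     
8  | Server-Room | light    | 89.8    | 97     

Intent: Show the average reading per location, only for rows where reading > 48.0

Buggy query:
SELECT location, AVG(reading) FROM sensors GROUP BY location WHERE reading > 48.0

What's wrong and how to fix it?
Bug: Row-level WHERE must come before GROUP BY in the clause order

Fix: Place WHERE between FROM and GROUP BY

Corrected query:
SELECT location, AVG(reading) FROM sensors WHERE reading > 48.0 GROUP BY location

Result:
location    | AVG(reading)
------------+-------------
Garage      | 73.1        
Lab-A       | 61.7        
Server-Room | 89.8        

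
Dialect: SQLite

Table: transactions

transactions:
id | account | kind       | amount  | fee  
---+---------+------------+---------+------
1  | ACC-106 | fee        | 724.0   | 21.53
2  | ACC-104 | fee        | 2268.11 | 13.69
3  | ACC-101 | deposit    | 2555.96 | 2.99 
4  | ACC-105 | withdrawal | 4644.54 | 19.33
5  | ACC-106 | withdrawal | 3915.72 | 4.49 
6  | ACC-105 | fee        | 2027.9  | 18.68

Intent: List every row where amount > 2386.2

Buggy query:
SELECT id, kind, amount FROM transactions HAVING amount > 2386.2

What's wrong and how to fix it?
Bug: HAVING filters the output of aggregation, but this query has no GROUP BY and no aggregate functions, so SQLite rejects it (HAVING clause on a non-aggregate query); the condition here is per row

Fix: Use WHERE for row-level filtering

Corrected query:
SELECT id, kind, amount FROM transactions WHERE amount > 2386.2

Result:
id | kind       | amount 
---+------------+--------
3  | deposit    | 2555.96
4  | withdrawal | 4644.54
5  | withdrawal | 3915.72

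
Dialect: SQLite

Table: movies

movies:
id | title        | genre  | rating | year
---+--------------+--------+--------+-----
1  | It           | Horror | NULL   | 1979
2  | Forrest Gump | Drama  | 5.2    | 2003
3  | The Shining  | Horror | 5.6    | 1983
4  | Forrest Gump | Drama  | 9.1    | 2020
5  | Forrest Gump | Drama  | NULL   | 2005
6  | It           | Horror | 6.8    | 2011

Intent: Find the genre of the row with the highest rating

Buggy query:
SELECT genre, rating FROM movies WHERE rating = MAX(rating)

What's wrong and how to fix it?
Bug: WHERE is evaluated per row; an aggregate over the whole table isn't defined there

Fix: Use a subquery: WHERE rating = (SELECT MAX(rating) FROM movies)

Corrected query:
SELECT genre, rating FROM movies WHERE rating = (SELECT MAX(rating) FROM movies)

Result:
genre | rating
------+-------
Drama | 9.1   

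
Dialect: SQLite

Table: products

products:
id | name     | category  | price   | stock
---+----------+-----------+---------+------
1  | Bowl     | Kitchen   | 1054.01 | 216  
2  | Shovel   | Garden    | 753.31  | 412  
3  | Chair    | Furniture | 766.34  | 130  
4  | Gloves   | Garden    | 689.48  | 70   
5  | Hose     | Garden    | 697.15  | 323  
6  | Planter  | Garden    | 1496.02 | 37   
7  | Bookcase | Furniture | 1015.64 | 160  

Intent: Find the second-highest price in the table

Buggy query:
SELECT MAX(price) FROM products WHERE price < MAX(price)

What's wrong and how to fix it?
Bug: MAX(price) on the right of the comparison is an aggregate-in-WHERE error

Fix: Compute the overall MAX in a subquery, then take MAX of rows below it

Corrected query:
SELECT MAX(price) FROM products WHERE price < (SELECT MAX(price) FROM products)

Result:
MAX(price)
----------
1054.01   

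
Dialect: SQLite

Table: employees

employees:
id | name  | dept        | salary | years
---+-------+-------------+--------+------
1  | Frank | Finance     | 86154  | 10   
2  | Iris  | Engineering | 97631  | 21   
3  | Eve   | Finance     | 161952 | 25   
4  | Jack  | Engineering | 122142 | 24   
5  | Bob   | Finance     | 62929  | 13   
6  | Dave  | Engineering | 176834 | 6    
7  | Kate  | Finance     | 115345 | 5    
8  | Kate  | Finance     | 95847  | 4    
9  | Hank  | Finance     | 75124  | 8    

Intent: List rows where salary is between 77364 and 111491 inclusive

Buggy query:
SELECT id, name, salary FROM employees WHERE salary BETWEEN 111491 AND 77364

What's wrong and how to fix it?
Bug: The bounds are reversed; BETWEEN a AND b requires a <= b to match anything

Fix: Swap the bounds so the smaller value comes first

Corrected query:
SELECT id, name, salary FROM employees WHERE salary BETWEEN 77364 AND 111491

Result:
id | name  | salary
---+-------+-------
1  | Frank | 86154 
2  | Iris  | 97631 
8  | Kate  | 95847 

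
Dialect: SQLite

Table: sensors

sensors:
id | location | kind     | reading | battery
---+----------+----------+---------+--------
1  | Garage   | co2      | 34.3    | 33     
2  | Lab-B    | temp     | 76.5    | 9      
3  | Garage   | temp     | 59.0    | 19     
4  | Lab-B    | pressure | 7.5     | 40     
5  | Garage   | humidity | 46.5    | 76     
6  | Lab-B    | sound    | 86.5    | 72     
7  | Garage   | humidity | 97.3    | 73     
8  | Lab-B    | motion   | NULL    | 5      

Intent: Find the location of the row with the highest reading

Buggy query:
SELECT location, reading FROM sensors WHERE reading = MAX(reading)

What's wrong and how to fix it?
Bug: WHERE is evaluated per row; an aggregate over the whole table isn't defined there

Fix: Use a subquery: WHERE reading = (SELECT MAX(reading) FROM sensors)

Corrected query:
SELECT location, reading FROM sensors WHERE reading = (SELECT MAX(reading) FROM sensors)

Result:
location | reading
---------+--------
Garage   | 97.3   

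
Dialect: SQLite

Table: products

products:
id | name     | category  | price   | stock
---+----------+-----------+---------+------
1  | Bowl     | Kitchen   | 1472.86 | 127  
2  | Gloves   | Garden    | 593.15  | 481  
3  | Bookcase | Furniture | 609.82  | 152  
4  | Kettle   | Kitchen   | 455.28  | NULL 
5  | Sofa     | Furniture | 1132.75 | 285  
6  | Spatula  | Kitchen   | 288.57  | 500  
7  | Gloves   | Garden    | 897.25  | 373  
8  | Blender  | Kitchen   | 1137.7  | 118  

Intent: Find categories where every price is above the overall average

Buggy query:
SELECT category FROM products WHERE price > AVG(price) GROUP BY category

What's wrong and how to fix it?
Bug: WHERE evaluates per row before aggregation, so AVG() is unavailable

Fix: Compute the overall average in a scalar subquery and compare each group's MIN against it in HAVING

Corrected query:
SELECT category FROM products GROUP BY category HAVING MIN(price) > (SELECT AVG(price) FROM products)

Result:
(no rows)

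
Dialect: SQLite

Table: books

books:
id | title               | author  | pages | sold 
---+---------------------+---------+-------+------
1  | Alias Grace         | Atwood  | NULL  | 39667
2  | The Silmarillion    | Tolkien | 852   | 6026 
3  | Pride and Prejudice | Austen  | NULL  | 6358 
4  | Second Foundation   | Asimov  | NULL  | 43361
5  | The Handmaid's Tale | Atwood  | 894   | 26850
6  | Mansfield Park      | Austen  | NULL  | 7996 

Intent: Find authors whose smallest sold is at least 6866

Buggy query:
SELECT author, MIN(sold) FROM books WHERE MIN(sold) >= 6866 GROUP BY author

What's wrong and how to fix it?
Bug: Aggregates like MIN are computed per group after WHERE runs

Fix: Use HAVING for the per-group MIN condition

Corrected query:
SELECT author, MIN(sold) FROM books GROUP BY author HAVING MIN(sold) >= 6866

Result:
author | MIN(sold)
-------+----------
Asimov | 43361    
Atwood | 26850    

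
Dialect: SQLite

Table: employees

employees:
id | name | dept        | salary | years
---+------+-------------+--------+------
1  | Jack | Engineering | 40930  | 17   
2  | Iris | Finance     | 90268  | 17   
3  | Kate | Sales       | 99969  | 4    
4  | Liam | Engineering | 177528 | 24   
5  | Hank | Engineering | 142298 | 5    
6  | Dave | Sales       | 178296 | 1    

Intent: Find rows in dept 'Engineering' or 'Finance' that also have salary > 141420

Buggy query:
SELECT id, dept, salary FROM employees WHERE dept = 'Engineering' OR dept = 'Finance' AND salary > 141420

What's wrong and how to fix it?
Bug: AND binds tighter than OR, so this parses as dept = 'Engineering' OR (dept = 'Finance' AND salary > 141420)

Fix: Add parentheses around the OR so the AND applies to both alternatives

Corrected query:
SELECT id, dept, salary FROM employees WHERE (dept = 'Engineering' OR dept = 'Finance') AND salary > 141420

Result:
id | dept        | salary
---+-------------+-------
4  | Engineering | 177528
5  | Engineering | 142298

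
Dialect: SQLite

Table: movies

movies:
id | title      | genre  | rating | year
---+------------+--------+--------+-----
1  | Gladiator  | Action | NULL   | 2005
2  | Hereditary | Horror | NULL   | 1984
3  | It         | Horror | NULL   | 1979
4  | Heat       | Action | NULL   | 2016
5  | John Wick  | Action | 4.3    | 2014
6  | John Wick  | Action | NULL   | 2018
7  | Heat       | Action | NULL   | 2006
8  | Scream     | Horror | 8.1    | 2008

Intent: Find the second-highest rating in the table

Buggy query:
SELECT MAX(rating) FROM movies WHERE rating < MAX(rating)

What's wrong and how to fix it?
Bug: MAX(rating) on the right of the comparison is an aggregate-in-WHERE error

Fix: Put the inner MAX in a scalar subquery

Corrected query:
SELECT MAX(rating) FROM movies WHERE rating < (SELECT MAX(rating) FROM movies)

Result:
MAX(rating)
-----------
4.3        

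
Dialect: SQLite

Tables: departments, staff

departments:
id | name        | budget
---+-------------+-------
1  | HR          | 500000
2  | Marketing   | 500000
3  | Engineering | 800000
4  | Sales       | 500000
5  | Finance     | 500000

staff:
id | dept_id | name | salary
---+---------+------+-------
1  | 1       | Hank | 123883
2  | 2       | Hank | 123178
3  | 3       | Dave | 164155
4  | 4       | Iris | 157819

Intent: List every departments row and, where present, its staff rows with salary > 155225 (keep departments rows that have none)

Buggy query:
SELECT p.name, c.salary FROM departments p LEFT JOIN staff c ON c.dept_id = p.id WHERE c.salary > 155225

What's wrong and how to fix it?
Bug: A WHERE condition on the right-hand table after LEFT JOIN drops unmatched parents

Fix: Move the right-table condition into the ON clause so unmatched parents are kept

Corrected query:
SELECT p.name, c.salary FROM departments p LEFT JOIN staff c ON c.dept_id = p.id AND c.salary > 155225

Result:
name        | salary
------------+-------
HR          | NULL  
Marketing   | NULL  
Engineering | 164155
Sales       | 157819
Finance     | NULL  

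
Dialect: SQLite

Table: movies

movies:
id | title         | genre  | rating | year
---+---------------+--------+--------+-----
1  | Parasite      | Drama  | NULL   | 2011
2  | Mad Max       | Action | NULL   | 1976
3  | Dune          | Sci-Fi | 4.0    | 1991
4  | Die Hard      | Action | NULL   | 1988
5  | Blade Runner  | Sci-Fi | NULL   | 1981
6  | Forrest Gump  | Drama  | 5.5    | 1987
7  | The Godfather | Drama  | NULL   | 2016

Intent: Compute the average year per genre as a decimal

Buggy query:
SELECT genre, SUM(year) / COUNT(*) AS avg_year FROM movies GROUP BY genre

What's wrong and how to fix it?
Bug: SUM(year) and COUNT(*) are both integers; the division truncates the fractional part

Fix: Multiply by 1.0 (or CAST to REAL) to force floating-point division

Corrected query:
SELECT genre, SUM(year) * 1.0 / COUNT(*) AS avg_year FROM movies GROUP BY genre

Result:
genre  | avg_year   
-------+------------
Action | 1982       
Drama  | 2004.666667
Sci-Fi | 1986       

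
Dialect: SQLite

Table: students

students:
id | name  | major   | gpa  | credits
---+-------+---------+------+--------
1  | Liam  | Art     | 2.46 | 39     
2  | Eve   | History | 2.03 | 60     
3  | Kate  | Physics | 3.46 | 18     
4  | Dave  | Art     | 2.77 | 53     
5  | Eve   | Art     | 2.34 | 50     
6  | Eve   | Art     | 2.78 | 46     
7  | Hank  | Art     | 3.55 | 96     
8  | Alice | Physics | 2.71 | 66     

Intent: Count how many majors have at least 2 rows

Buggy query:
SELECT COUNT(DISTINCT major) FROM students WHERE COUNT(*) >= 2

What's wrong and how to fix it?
Bug: COUNT(*) cannot appear in WHERE; the per-group count doesn't exist yet

Fix: Use a subquery that GROUPs and filters with HAVING, then count its rows

Corrected query:
SELECT COUNT(*) FROM (SELECT major FROM students GROUP BY major HAVING COUNT(*) >= 2)

Result:
COUNT(*)
--------
2       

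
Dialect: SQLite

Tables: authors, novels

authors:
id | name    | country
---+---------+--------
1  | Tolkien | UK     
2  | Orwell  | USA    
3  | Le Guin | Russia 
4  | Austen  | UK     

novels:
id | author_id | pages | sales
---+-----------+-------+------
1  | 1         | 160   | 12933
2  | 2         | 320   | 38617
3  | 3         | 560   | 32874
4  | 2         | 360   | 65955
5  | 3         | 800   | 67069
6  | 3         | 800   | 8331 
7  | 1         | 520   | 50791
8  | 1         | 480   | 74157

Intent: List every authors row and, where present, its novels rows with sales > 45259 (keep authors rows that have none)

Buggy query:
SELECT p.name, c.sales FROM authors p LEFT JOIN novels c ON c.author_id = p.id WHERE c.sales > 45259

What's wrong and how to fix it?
Bug: Filtering c.sales in WHERE discards the NULL rows produced by LEFT JOIN, turning it into an inner join

Fix: Put 'c.sales > 45259' in the JOIN's ON clause instead of WHERE

Corrected query:
SELECT p.name, c.sales FROM authors p LEFT JOIN novels c ON c.author_id = p.id AND c.sales > 45259

Result:
name    | sales
--------+------
Tolkien | 50791
Tolkien | 74157
Orwell  | 65955
Le Guin | 67069
Austen  | NULL 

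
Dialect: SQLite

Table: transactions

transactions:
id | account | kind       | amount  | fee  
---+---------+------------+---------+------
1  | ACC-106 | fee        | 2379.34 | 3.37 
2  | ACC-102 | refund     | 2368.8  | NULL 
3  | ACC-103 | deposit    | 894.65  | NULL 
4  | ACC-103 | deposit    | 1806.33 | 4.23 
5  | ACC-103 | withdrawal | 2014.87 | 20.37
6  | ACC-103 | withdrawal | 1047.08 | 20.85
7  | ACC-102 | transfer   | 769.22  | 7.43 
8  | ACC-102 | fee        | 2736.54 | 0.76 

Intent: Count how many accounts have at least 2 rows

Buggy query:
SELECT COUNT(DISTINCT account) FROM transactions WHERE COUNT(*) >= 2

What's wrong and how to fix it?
Bug: WHERE filters individual rows, not groups, so a group-level COUNT is invalid there

Fix: Group first with HAVING COUNT(*) >= 2, then COUNT the resulting groups

Corrected query:
SELECT COUNT(*) FROM (SELECT account FROM transactions GROUP BY account HAVING COUNT(*) >= 2)

Result:
COUNT(*)
--------
2       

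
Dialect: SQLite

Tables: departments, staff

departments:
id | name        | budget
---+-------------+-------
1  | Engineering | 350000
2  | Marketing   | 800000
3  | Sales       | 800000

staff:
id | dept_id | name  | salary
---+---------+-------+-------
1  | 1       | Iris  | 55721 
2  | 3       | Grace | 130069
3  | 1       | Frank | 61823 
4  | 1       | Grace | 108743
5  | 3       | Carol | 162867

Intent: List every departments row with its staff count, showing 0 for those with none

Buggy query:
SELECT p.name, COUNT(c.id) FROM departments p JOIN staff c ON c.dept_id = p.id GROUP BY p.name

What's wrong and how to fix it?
Bug: INNER JOIN drops departments rows that have no matching staff rows

Fix: Switch to LEFT JOIN to retain unmatched parent rows

Corrected query:
SELECT p.name, COUNT(c.id) FROM departments p LEFT JOIN staff c ON c.dept_id = p.id GROUP BY p.name

Result:
name        | COUNT(c.id)
------------+------------
Engineering | 3          
Marketing   | 0          
Sales       | 2          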